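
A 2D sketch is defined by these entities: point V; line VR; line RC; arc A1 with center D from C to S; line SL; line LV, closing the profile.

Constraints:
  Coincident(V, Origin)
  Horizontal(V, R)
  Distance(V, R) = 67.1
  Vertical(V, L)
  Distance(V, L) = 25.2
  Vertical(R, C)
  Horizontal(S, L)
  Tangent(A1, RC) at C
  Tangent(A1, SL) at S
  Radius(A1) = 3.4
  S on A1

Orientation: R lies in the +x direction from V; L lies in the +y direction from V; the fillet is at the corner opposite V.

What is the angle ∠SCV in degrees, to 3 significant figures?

63.0°

The virtual corner opposite V is at (67.1, 25.2). Tangency of A1 to RC means the radius DC is perpendicular to RC and tangency of A1 to SL means the radius DS is perpendicular to SL, with radius 3.4, so the center D sits 3.4 in from both sides at D = (63.7, 21.8). That places the tangent points at C = (67.1, 21.8) on RC and S = (63.7, 25.2) on SL. Then cos ∠SCV = CS·CV / (|CS||CV|), giving 63.0°.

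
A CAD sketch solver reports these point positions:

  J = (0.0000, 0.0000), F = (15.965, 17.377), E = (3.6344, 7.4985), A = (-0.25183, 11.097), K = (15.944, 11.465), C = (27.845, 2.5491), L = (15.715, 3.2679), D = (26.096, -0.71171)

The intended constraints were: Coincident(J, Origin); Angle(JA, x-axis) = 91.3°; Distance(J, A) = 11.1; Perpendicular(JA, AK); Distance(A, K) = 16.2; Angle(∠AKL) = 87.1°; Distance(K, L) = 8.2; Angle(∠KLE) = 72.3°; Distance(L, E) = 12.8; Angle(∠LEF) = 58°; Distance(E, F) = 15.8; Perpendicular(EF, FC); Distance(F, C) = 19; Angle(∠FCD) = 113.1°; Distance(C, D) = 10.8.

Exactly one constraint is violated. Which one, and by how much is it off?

Distance(C, D) = 10.8 — off by 7.10.

J = (0.00, 0.00) ✓; JA at 91.30° ✓; |JA| = 11.10 ✓; ∠(JA, AK) = 90.00° ✓; |AK| = 16.20 ✓; ∠AKL = 87.10° ✓; |KL| = 8.200 ✓; ∠KLE = 72.30° ✓; |LE| = 12.80 ✓; ∠LEF = 58.00° ✓; |EF| = 15.80 ✓; ∠(EF, FC) = 90.00° ✓; |FC| = 19.00 ✓; ∠FCD = 113.1° ✓; |CD| = 3.700 ✗.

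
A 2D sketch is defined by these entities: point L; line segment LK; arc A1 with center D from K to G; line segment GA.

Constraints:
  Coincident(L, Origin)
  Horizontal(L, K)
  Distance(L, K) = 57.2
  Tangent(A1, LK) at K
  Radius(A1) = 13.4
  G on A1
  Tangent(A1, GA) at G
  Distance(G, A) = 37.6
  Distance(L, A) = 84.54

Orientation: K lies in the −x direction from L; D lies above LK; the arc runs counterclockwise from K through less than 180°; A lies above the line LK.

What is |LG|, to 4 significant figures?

50.42

L is at the origin; LK is horizontal with |LK| = 57.2 and K on the −x side, so K = (-57.20, 0.000). Since A1 is tangent to LK there, DK ⟂ LK, so D = K + (0, 13.4) = (-57.20, 13.40). Since DG ⟂ GA (tangency), |DA| = √(13.4² + 37.6²) = 39.92 regardless of where G sits on A1. So A lies on both circle(L, 84.54) and circle(D, 39.92); the above-LK intersection is A = (-66.48, 52.22). G is the foot of the tangent from A: G = (-45.97, 20.71).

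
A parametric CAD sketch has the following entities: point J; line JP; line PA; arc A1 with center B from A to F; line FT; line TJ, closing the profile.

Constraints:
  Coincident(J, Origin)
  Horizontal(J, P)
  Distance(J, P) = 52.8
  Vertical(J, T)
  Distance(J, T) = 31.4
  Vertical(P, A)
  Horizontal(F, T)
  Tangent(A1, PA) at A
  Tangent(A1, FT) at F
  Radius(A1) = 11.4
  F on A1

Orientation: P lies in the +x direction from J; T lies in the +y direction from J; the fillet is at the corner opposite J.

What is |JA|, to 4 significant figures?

56.46

The virtual corner opposite J is at (52.80, 31.40). Tangency of A1 to PA means the radius BA is perpendicular to PA and tangency of A1 to FT means the radius BF is perpendicular to FT, with radius 11.4, so the center B sits 11.4 in from both sides at B = (41.40, 20.00). That places the tangent points at A = (52.80, 20.00) on PA and F = (41.40, 31.40) on FT. Then |JA| = |A − J| = 56.46.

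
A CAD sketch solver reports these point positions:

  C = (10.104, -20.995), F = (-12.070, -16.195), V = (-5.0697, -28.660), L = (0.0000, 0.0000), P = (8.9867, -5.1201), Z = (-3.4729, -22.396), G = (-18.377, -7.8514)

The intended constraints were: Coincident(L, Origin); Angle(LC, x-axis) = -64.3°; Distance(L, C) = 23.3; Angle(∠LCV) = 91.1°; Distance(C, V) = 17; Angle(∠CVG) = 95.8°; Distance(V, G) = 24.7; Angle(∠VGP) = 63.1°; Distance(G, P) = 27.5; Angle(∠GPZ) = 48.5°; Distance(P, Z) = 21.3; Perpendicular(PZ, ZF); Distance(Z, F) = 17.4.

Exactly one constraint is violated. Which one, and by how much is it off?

Distance(Z, F) = 17.4 — off by 6.80.

L = (0.00, 0.00) ✓; LC at -64.30° ✓; |LC| = 23.30 ✓; ∠LCV = 91.10° ✓; |CV| = 17.00 ✓; ∠CVG = 95.80° ✓; |VG| = 24.70 ✓; ∠VGP = 63.10° ✓; |GP| = 27.50 ✓; ∠GPZ = 48.50° ✓; |PZ| = 21.30 ✓; ∠(PZ, ZF) = 90.00° ✓; |ZF| = 10.60 ✗.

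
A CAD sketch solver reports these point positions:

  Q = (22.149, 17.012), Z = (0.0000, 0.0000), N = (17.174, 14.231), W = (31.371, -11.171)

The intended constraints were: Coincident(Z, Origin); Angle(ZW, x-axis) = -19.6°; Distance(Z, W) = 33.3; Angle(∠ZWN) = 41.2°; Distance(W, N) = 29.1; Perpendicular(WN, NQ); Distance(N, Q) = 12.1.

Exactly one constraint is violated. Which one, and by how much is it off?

Distance(N, Q) = 12.1 — off by 6.40.

Z = (0.00, 0.00) ✓; ZW at -19.60° ✓; |ZW| = 33.30 ✓; ∠ZWN = 41.20° ✓; |WN| = 29.10 ✓; ∠(WN, NQ) = 90.00° ✓; |NQ| = 5.700 ✗.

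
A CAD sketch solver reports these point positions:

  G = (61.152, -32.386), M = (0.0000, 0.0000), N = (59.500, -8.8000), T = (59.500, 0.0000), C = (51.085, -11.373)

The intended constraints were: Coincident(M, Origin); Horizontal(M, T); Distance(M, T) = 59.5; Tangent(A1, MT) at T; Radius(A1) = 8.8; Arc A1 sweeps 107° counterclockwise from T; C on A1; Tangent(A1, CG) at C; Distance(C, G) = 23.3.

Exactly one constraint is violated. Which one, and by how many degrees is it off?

Tangent(A1, CG) at C — off by 8.60°.

M = (0.00, 0.00) ✓; M.y = 0.00, T.y = 0.00 ✓; |MT| = 59.50 ✓; ∠(NT, TM) = 90.00° ✓; |NT| = 8.800 ✓; bearing(N→C) − bearing(N→T) = 107.0° ✓; |NC| = 8.800 ✓; ∠(NC, CG) = 81.40° ✗; |CG| = 23.30 ✓.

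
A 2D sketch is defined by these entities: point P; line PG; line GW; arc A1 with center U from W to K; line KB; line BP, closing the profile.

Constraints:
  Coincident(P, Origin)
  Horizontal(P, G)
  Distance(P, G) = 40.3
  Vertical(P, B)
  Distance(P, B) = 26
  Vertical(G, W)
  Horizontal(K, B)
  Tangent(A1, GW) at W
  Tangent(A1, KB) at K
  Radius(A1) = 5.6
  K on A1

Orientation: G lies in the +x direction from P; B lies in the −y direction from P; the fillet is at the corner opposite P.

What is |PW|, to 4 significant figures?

45.17

P is at the origin; PG is horizontal with |PG| = 40.3 and G on the +x side, so G = (40.30, 0.000). PB is vertical with |PB| = 26.0 and B on the −y side, so B = (0.000, -26.00). The virtual corner opposite P is at (40.30, -26.00). Tangency of A1 to GW means the radius UW is perpendicular to GW and A1 meets KB tangentially, so UK is at right angles to KB, with radius 5.6, so the center U sits 5.6 in from both sides at U = (34.70, -20.40). That places the tangent points at W = (40.30, -20.40) on GW and K = (34.70, -26.00) on KB. Then |PW| = |W − P| = 45.17.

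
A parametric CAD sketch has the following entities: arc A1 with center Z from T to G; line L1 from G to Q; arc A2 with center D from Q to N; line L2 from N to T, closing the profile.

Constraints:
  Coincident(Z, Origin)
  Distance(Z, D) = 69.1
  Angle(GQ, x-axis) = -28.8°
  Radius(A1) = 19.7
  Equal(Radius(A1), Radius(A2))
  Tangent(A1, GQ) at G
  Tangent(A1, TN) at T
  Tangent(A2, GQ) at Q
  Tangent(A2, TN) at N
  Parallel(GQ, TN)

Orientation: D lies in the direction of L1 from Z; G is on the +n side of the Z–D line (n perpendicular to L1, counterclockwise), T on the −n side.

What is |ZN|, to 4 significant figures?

71.85

Tangency of A1 to both parallel lines with radius 19.7 puts G and T at Z ± 19.7·n: G = (9.491, 17.26), T = (-9.491, -17.26). Equal radii place Q and N the same way about D: Q = D + 19.7·n = (70.04, -16.03), N = D − 19.7·n = (51.06, -50.55). Then |ZN| = |N − Z| = 71.85.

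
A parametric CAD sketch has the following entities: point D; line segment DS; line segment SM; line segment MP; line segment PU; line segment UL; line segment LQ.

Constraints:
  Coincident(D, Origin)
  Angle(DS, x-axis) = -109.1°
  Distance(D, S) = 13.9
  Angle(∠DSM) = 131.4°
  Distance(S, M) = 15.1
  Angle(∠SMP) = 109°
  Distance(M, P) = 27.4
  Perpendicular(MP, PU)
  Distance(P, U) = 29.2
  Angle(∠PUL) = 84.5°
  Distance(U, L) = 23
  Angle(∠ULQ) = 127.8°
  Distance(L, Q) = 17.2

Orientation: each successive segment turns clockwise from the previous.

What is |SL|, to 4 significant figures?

15.83

D is at the origin; DS runs at -109.1° with length 13.9, so S = (-4.548, -13.13). ∠DSM = 131.4° gives SM at -157.7° from the x-axis; with |SM| = 15.1, M = (-18.52, -18.86). ∠SMP = 109.0° gives MP at 131.3° from the x-axis; with |MP| = 27.4, P = (-36.60, 1.720). MP ⟂ PU, so PU runs at 41.30°; with |PU| = 29.2, U = (-14.67, 20.99). ∠PUL = 84.5° gives UL at -54.20° from the x-axis; with |UL| = 23.0, L = (-1.212, 2.338). Then |SL| = |L − S| = 15.83.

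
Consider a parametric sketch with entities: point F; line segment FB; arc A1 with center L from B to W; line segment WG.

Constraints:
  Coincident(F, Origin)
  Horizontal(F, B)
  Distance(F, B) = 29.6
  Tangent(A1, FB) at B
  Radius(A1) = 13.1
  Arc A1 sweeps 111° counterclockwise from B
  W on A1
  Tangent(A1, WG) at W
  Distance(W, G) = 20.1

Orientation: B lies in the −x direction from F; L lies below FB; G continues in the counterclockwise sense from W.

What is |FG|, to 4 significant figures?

50.35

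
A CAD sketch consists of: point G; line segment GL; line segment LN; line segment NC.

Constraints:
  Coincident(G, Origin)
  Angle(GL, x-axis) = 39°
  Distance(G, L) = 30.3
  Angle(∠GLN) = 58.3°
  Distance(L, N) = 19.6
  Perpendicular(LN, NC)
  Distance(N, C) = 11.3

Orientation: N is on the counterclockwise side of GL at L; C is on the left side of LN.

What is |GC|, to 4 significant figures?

14.94

G is at the origin; GL runs at 39.0° with length 30.3, so L = 30.3·(cos 39.0°, sin 39.0°) = (23.55, 19.07). ∠GLN = 58.3°, so LN runs at 39.0° + (180° − 58.3°) = 160.7° from the x-axis; with |LN| = 19.6, N = L + 19.6·(cos 160.7°, sin 160.7°) = (5.049, 25.55). The perpendicularity gives NC at right angles to LN; with |NC| = 11.3 on the left of LN, C = N + 11.3·(-0.3305, -0.9438) = (1.314, 14.88). Then |GC| = |C − G| = 14.94.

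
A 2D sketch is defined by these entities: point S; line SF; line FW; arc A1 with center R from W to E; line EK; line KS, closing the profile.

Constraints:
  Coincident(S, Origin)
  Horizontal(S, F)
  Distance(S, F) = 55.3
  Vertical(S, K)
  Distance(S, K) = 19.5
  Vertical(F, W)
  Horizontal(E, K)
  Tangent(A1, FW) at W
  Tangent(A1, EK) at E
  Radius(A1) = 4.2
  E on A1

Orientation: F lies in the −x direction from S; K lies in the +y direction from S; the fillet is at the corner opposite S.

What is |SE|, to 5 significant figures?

54.694

S is at the origin; S and F share the same y with |SF| = 55.3 and F on the −x side, so F = (-55.300, 0.0000). S and K share the same x with |SK| = 19.5 and K on the +y side, so K = (0.0000, 19.500). The virtual corner opposite S is at (-55.300, 19.500). The tangent condition forces RW to be normal to FW and since A1 is tangent to EK there, RE ⟂ EK, with radius 4.2, so the center R sits 4.2 in from both sides at R = (-51.100, 15.300). That places the tangent points at W = (-55.300, 15.300) on FW and E = (-51.100, 19.500) on EK. Then |SE| = |E − S| = 54.694.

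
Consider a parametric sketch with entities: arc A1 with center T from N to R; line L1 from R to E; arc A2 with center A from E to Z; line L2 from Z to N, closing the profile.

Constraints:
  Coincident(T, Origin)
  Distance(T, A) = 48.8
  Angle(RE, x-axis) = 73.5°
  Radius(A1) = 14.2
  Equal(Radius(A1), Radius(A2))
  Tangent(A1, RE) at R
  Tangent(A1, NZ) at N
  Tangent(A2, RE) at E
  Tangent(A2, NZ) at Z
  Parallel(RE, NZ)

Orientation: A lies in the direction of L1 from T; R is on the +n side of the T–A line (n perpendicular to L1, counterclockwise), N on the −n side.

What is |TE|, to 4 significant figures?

50.82

The slot axis is L1's direction at 73.5°, so u = (cos 73.5°, sin 73.5°) = (0.2840, 0.9588) and n = (−sin 73.5°, cos 73.5°) = (-0.9588, 0.2840). T is at the origin and A lies 48.8 along u from T, so A = 48.8·u = (13.86, 46.79). Tangency of A1 to both parallel lines with radius 14.2 puts R and N at T ± 14.2·n: R = (-13.62, 4.033), N = (13.62, -4.033). Equal radii place E and Z the same way about A: E = A + 14.2·n = (0.2447, 50.82), Z = A − 14.2·n = (27.48, 42.76). Then |TE| = |E − T| = 50.82.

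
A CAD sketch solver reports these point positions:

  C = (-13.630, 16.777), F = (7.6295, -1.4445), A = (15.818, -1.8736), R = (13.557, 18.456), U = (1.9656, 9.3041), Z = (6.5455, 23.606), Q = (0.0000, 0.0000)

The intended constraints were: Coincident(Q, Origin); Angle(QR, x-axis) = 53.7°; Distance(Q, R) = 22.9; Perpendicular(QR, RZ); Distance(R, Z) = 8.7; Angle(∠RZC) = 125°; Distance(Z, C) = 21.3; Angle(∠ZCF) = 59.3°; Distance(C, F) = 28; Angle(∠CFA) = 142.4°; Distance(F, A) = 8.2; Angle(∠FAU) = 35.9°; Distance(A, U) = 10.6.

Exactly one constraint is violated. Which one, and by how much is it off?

Distance(A, U) = 10.6 — off by 7.20.

Q = (0.00, 0.00) ✓; QR at 53.70° ✓; |QR| = 22.90 ✓; ∠(QR, RZ) = 90.00° ✓; |RZ| = 8.700 ✓; ∠RZC = 125.0° ✓; |ZC| = 21.30 ✓; ∠ZCF = 59.30° ✓; |CF| = 28.00 ✓; ∠CFA = 142.4° ✓; |FA| = 8.200 ✓; ∠FAU = 35.90° ✓; |AU| = 17.80 ✗.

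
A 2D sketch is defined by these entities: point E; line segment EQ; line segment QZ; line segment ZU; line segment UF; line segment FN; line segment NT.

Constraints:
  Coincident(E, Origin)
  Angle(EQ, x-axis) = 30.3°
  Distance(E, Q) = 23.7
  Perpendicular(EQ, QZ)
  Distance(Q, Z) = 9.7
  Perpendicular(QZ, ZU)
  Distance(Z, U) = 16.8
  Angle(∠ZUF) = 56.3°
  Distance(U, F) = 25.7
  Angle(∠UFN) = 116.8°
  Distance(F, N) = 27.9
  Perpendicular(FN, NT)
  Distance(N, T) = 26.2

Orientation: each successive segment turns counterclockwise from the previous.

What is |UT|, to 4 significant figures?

39.62

∠UFN = 116.8° gives FN at 37.20° from the x-axis; with |FN| = 27.9, N = (46.39, 17.46). FN ⟂ NT, so NT runs at 127.2°; with |NT| = 26.2, T = (30.55, 38.33). Then |UT| = |T − U| = 39.62.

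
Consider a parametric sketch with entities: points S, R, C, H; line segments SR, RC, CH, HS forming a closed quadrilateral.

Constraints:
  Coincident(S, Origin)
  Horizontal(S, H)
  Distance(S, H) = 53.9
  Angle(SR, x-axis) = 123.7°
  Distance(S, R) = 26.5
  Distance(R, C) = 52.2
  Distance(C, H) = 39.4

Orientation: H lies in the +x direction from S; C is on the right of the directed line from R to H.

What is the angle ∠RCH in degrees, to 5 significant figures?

102.86°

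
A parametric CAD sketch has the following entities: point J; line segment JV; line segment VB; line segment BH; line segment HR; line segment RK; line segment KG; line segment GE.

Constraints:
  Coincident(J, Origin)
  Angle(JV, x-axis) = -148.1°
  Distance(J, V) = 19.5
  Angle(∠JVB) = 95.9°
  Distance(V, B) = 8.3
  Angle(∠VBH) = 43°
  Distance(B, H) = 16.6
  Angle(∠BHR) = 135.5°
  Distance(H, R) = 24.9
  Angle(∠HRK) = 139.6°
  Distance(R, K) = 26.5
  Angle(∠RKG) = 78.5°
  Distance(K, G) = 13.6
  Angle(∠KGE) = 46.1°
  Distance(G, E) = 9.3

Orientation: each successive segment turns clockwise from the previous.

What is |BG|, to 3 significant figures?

48.3

J is at the origin; JV runs at -148.1° with length 19.5, so V = (-16.6, -10.3). ∠JVB = 95.9° gives VB at 128° from the x-axis; with |VB| = 8.3, B = (-21.6, -3.75). ∠VBH = 43.0° gives BH at -9.20° from the x-axis; with |BH| = 16.6, H = (-5.26, -6.40). ∠BHR = 135.5° gives HR at -53.7° from the x-axis; with |HR| = 24.9, R = (9.49, -26.5). ∠HRK = 139.6° gives RK at -94.1° from the x-axis; with |RK| = 26.5, K = (7.59, -52.9). ∠RKG = 78.5° gives KG at 164° from the x-axis; with |KG| = 13.6, G = (-5.51, -49.2). Then |BG| = |G − B| = 48.3.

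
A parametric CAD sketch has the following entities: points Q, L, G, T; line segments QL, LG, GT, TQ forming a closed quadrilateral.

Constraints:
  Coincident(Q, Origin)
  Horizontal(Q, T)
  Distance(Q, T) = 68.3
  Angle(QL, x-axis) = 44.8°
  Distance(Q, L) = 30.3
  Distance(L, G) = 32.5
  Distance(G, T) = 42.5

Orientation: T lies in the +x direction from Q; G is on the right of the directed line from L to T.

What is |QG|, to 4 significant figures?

29.17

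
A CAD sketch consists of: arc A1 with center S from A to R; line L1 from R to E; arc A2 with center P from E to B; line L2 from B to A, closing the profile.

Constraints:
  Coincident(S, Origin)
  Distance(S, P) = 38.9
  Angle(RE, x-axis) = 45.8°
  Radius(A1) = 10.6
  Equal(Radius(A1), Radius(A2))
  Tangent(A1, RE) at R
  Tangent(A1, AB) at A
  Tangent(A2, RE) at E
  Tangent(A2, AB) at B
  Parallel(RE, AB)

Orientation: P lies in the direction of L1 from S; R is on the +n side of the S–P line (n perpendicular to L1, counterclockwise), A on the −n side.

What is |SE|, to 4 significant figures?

40.32

Tangency of A1 to both parallel lines with radius 10.6 puts R and A at S ± 10.6·n: R = (-7.599, 7.390), A = (7.599, -7.390). Equal radii place E and B the same way about P: E = P + 10.6·n = (19.52, 35.28), B = P − 10.6·n = (34.72, 20.50). Then |SE| = |E − S| = 40.32.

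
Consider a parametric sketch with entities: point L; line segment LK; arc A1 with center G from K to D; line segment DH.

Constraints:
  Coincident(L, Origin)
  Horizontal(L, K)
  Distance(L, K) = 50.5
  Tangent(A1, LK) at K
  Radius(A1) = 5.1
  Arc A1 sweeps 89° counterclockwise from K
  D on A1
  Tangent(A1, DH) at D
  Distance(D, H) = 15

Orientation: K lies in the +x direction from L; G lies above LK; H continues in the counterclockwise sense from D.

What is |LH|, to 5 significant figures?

59.336

L is at the origin; L and K share the same y with |LK| = 50.5 and K on the +x side, so K = (50.500, 0.0000). The tangent condition forces GK to be normal to LK, so G = K + (0, 5.1) = (50.500, 5.1000). On A1, K sits at bearing -90° from G; an 89° counterclockwise sweep puts D at bearing -1°, so D = G + 5.1·(cos -1°, sin -1°) = (55.599, 5.0110). The tangent condition forces GD to be normal to DH, so DH runs along (−sin -1°, cos -1°); with |DH| = 15.0, H = (55.861, 20.009). Then |LH| = |H − L| = 59.336.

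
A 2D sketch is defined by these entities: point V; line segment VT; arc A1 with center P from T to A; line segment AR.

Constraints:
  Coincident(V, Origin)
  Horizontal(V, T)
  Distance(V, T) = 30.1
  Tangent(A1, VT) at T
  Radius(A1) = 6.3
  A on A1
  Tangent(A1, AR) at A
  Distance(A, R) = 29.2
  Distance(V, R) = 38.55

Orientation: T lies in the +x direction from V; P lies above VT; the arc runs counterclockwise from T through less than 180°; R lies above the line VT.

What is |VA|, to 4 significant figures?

36.63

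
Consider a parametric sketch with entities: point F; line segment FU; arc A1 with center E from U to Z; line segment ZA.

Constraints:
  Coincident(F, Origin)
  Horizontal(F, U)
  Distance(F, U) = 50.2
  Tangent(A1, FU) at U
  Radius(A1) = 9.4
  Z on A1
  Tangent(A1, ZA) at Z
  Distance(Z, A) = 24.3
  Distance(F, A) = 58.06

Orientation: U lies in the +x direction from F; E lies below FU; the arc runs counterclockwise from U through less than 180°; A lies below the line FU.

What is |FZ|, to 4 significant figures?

42.57

Checks: ∠(EU, UF) = 90.00° ✓; |EU| = 9.400 ✓; |EZ| = 9.400 ✓; ∠(EZ, ZA) = 90.00° ✓; |ZA| = 24.30 ✓; |FA| = 58.06 ✓.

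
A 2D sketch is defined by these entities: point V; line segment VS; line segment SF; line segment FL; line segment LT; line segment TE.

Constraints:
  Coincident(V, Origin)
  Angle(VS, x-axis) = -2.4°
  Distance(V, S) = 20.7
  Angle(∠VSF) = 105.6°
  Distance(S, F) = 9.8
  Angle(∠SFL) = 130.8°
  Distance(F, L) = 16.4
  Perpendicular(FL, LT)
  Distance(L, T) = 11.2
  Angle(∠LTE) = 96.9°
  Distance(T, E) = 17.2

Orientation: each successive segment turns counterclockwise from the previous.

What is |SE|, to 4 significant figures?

8.186

V is at the origin; VS runs at -2.4° with length 20.7, so S = (20.68, -0.8668). ∠VSF = 105.6° gives SF at 72.00° from the x-axis; with |SF| = 9.8, F = (23.71, 8.454). ∠SFL = 130.8° gives FL at 121.2° from the x-axis; with |FL| = 16.4, L = (15.21, 22.48). FL is perpendicular to LT, so LT runs at -148.8°; with |LT| = 11.2, T = (5.634, 16.68). ∠LTE = 96.9° gives TE at -65.70° from the x-axis; with |TE| = 17.2, E = (12.71, 1.003). Then |SE| = |E − S| = 8.186.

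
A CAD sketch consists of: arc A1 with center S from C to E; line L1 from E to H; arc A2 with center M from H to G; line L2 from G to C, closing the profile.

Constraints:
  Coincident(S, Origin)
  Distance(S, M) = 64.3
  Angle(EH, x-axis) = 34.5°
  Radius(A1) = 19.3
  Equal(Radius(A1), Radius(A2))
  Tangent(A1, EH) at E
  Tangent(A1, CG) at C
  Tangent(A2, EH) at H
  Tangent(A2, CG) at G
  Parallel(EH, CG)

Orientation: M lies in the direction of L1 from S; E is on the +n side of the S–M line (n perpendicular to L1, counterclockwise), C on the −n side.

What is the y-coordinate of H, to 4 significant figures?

52.33

Tangency of A1 to both parallel lines with radius 19.3 puts E and C at S ± 19.3·n: E = (-10.93, 15.91), C = (10.93, -15.91). Equal radii place H and G the same way about M: H = M + 19.3·n = (42.06, 52.33), G = M − 19.3·n = (63.92, 20.51). So H.y = 52.33.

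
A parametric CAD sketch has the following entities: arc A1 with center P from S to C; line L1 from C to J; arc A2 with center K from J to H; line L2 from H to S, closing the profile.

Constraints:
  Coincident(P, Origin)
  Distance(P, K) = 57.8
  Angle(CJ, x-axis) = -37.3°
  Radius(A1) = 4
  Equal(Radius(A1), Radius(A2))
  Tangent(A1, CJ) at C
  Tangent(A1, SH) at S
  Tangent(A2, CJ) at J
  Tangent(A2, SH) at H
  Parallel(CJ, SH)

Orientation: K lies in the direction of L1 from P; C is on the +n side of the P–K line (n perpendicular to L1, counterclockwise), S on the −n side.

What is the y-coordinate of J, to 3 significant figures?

-31.8

The slot axis is L1's direction at -37.3°, so u = (cos -37.3°, sin -37.3°) = (0.795, -0.606) and n = (−sin -37.3°, cos -37.3°) = (0.606, 0.795). P is at the origin and K lies 57.8 along u from P, so K = 57.8·u = (46.0, -35.0). Tangency of A1 to both parallel lines with radius 4.0 puts C and S at P ± 4.0·n: C = (2.42, 3.18), S = (-2.42, -3.18). Equal radii place J and H the same way about K: J = K + 4.0·n = (48.4, -31.8), H = K − 4.0·n = (43.6, -38.2). So J.y = -31.8.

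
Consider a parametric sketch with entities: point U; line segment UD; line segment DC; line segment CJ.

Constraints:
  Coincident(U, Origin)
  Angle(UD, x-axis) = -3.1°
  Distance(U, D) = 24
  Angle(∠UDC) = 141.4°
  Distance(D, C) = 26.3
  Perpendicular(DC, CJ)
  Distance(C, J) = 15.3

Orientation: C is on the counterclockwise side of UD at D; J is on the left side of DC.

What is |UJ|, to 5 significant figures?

45.058

U is at the origin; UD runs at -3.1° with length 24.0, so D = 24.0·(cos -3.1°, sin -3.1°) = (23.965, -1.2979). ∠UDC = 141.4°, so DC runs at -3.1° + (180° − 141.4°) = 35.500° from the x-axis; with |DC| = 26.3, C = D + 26.3·(cos 35.500°, sin 35.500°) = (45.376, 13.975). The perpendicularity gives CJ at right angles to DC; with |CJ| = 15.3 on the left of DC, J = C + 15.3·(-0.58070, 0.81412) = (36.491, 26.431). Then |UJ| = |J − U| = 45.058.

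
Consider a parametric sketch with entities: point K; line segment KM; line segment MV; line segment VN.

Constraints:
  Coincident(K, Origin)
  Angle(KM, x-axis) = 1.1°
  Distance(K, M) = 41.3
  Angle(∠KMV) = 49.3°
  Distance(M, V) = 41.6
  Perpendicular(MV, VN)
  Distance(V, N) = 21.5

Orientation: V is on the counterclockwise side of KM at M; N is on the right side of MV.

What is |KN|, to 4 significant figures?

54.81

K is at the origin; KM runs at 1.1° with length 41.3, so M = 41.3·(cos 1.1°, sin 1.1°) = (41.29, 0.7929). ∠KMV = 49.3°, so MV runs at 1.1° + (180° − 49.3°) = 131.8° from the x-axis; with |MV| = 41.6, V = M + 41.6·(cos 131.8°, sin 131.8°) = (13.56, 31.80). MV ⟂ VN; with |VN| = 21.5 on the right of MV, N = V + 21.5·(0.7455, 0.6665) = (29.59, 46.14). Then |KN| = |N − K| = 54.81.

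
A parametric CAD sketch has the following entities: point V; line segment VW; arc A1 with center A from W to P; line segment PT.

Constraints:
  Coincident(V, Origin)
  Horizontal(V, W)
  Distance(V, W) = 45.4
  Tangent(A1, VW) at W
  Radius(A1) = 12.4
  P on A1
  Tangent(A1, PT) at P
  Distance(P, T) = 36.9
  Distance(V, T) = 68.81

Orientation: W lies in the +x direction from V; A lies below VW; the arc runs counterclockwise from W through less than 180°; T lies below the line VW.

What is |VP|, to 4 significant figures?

37.51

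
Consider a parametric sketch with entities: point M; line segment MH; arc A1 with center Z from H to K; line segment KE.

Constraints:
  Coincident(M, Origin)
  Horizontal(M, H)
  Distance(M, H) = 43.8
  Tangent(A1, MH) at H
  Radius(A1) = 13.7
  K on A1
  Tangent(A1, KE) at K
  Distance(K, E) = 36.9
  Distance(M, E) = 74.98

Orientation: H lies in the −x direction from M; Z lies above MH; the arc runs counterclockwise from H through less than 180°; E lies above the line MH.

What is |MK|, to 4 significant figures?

39.28

M is at the origin; M and H share the same y with |MH| = 43.8 and H on the −x side, so H = (-43.80, 0.000). Since A1 is tangent to MH there, ZH ⟂ MH, so Z = H + (0, 13.7) = (-43.80, 13.70). Since ZK ⟂ KE (tangency), |ZE| = √(13.7² + 36.9²) = 39.36 regardless of where K sits on A1. So E lies on both circle(M, 74.98) and circle(Z, 39.36); the above-MH intersection is E = (-54.39, 51.61). K is the foot of the tangent from E: K = (-32.71, 21.75).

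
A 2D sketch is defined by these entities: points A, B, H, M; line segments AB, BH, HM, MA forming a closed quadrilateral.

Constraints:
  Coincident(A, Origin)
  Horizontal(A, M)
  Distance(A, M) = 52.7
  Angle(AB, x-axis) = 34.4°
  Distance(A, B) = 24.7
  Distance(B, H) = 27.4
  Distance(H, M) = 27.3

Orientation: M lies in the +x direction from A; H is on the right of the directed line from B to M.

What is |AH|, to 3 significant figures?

30.9

Checks: A.y = 0.00, M.y = 0.00 ✓; |BH| = 27.40 ✓; |HM| = 27.30 ✓.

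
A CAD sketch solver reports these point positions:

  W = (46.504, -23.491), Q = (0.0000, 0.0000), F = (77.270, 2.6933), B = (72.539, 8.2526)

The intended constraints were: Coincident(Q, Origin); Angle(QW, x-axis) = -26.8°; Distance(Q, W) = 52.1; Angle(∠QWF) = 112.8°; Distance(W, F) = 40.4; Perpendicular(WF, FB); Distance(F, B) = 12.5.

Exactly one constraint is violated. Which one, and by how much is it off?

Distance(F, B) = 12.5 — off by 5.20.

Q = (0.00, 0.00) ✓; QW at -26.80° ✓; |QW| = 52.10 ✓; ∠QWF = 112.8° ✓; |WF| = 40.40 ✓; ∠(WF, FB) = 90.00° ✓; |FB| = 7.300 ✗.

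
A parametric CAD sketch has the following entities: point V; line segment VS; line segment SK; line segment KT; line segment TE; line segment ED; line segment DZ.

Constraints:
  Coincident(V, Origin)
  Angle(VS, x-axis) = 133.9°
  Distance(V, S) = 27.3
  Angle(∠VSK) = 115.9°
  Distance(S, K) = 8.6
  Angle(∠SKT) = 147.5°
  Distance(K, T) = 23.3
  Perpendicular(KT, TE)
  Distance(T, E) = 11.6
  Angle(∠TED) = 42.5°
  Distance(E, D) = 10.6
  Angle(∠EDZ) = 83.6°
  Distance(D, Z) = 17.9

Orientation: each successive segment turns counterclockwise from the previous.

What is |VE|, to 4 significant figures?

34.02

∠SKT = 147.5° gives KT at -129.5° from the x-axis; with |KT| = 23.3, T = (-41.93, -0.9654). KT ⟂ TE, so TE runs at -39.50°; with |TE| = 11.6, E = (-32.98, -8.344). Then |VE| = |E − V| = 34.02.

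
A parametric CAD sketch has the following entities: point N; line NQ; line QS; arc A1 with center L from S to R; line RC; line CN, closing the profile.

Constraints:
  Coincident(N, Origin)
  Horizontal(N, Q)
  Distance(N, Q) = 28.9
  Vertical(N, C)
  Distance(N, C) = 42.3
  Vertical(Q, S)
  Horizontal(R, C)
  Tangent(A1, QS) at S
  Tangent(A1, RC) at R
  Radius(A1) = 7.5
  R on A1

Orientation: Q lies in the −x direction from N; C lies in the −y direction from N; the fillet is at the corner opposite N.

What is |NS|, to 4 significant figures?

45.24

The virtual corner opposite N is at (-28.90, -42.30). Since A1 is tangent to QS there, LS ⟂ QS and the tangent condition forces LR to be normal to RC, with radius 7.5, so the center L sits 7.5 in from both sides at L = (-21.40, -34.80). That places the tangent points at S = (-28.90, -34.80) on QS and R = (-21.40, -42.30) on RC. Then |NS| = |S − N| = 45.24.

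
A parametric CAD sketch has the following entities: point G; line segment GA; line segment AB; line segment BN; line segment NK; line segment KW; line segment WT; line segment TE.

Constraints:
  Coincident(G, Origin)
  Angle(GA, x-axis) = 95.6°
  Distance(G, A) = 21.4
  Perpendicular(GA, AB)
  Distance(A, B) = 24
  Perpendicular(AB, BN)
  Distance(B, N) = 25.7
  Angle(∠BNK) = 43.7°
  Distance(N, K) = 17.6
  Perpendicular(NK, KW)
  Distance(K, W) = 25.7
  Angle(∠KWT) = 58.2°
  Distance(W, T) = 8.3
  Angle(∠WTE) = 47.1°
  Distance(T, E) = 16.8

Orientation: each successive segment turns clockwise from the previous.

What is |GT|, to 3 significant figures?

36.9

G is at the origin; GA runs at 95.6° with length 21.4, so A = (-2.09, 21.3). GA is perpendicular to AB, so AB runs at 5.60°; with |AB| = 24.0, B = (21.8, 23.6). The perpendicularity gives BN at right angles to AB, so BN runs at -84.4°; with |BN| = 25.7, N = (24.3, -1.94). ∠BNK = 43.7° gives NK at 139° from the x-axis; with |NK| = 17.6, K = (11.0, 9.54). The perpendicularity gives KW at right angles to NK, so KW runs at 49.3°; with |KW| = 25.7, W = (27.7, 29.0). ∠KWT = 58.2° gives WT at -72.5° from the x-axis; with |WT| = 8.3, T = (30.2, 21.1). Then |GT| = |T − G| = 36.9.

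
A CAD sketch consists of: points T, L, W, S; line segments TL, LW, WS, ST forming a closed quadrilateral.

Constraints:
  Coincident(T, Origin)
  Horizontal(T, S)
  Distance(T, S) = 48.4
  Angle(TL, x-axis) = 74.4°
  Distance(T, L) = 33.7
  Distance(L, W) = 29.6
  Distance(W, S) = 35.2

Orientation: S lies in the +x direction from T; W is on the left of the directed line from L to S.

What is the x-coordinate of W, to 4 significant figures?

38.63

T is at the origin; T and S share the same y with |TS| = 48.4 and S in +x, so S = (48.4, 0). TL runs at 74.4° with |TL| = 33.7, so L = (9.063, 32.46). W is determined by |LW| = 29.6 and |WS| = 35.2 together: it lies at the intersection of circle(L, 29.6) and circle(S, 35.2). With |LS| = 51.00, the foot of the radical line on LS is 21.94 from L and the perpendicular offset is √(29.6² − 21.94²) = 19.87. Taking the left-of-LS solution: W = (38.63, 33.82).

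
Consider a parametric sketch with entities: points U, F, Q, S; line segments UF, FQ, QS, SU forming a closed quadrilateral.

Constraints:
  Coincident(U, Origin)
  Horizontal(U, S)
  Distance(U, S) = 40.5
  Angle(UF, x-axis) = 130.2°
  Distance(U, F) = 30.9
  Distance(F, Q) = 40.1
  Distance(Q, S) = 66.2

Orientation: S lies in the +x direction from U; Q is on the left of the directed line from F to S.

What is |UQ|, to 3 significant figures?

55.7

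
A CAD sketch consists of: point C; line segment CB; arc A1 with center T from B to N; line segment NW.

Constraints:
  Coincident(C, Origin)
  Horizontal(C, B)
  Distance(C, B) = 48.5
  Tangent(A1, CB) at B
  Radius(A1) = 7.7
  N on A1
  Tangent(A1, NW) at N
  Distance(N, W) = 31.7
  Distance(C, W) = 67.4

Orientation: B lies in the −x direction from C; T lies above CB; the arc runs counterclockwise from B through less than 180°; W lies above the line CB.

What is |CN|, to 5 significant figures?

42.864

C is at the origin; CB is horizontal with |CB| = 48.5 and B on the −x side, so B = (-48.500, 0.0000). The tangent condition forces TB to be normal to CB, so T = B + (0, 7.7) = (-48.500, 7.7000). Since TN ⟂ NW (tangency), |TW| = √(7.7² + 31.7²) = 32.622 regardless of where N sits on A1. So W lies on both circle(C, 67.4) and circle(T, 32.622); the above-CB intersection is W = (-54.407, 39.783). N is the foot of the tangent from W: N = (-41.470, 10.842).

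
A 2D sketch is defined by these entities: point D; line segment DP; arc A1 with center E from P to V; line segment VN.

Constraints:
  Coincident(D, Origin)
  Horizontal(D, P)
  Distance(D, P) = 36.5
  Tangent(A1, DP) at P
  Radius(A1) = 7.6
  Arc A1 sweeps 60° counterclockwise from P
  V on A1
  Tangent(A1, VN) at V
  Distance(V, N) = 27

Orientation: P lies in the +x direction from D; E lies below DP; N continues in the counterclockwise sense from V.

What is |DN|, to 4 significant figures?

31.76

On A1, P sits at bearing 90° from E; a 60° counterclockwise sweep puts V at bearing 150°, so V = E + 7.6·(cos 150°, sin 150°) = (29.92, -3.800). A1 meets VN tangentially, so EV is at right angles to VN, so VN runs along (−sin 150°, cos 150°); with |VN| = 27.0, N = (16.42, -27.18). Then |DN| = |N − D| = 31.76.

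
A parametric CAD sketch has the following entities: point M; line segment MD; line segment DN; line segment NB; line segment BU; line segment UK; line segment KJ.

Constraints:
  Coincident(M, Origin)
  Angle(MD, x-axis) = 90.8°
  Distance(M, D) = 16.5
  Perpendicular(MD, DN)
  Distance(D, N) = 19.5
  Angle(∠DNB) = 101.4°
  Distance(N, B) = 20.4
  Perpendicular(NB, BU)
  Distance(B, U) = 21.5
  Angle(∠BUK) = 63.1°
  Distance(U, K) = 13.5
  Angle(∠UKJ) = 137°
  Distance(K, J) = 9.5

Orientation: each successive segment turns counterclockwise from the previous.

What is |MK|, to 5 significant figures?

8.0287

NB is perpendicular to BU, so BU runs at -10.600°; with |BU| = 21.5, U = (-2.3480, -7.7807). ∠BUK = 63.1° gives UK at 106.30° from the x-axis; with |UK| = 13.5, K = (-6.1370, 5.1767). Then |MK| = |K − M| = 8.0287.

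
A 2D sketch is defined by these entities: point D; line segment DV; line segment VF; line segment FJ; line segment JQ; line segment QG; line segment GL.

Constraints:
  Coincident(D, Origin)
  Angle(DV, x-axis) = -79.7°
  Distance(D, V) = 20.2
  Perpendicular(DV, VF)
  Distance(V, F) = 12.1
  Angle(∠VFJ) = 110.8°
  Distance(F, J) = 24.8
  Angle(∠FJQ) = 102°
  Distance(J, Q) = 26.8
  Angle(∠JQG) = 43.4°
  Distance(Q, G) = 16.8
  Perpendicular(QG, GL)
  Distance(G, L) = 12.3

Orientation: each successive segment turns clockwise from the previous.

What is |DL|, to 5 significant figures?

14.912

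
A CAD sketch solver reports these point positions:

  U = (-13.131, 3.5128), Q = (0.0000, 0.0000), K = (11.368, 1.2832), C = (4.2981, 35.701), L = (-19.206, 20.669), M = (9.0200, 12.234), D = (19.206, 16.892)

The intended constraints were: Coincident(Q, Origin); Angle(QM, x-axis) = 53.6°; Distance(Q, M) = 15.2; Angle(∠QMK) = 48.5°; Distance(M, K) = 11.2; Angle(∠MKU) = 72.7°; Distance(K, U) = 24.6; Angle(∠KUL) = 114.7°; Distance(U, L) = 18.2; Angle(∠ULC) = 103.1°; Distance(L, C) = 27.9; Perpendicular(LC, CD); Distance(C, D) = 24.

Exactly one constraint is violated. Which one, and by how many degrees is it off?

Perpendicular(LC, CD) — off by 5.80°.

Q = (0.00, 0.00) ✓; QM at 53.60° ✓; |QM| = 15.20 ✓; ∠QMK = 48.50° ✓; |MK| = 11.20 ✓; ∠MKU = 72.70° ✓; |KU| = 24.60 ✓; ∠KUL = 114.7° ✓; |UL| = 18.20 ✓; ∠ULC = 103.1° ✓; |LC| = 27.90 ✓; ∠(LC, CD) = 84.20° ✗; |CD| = 24.00 ✓.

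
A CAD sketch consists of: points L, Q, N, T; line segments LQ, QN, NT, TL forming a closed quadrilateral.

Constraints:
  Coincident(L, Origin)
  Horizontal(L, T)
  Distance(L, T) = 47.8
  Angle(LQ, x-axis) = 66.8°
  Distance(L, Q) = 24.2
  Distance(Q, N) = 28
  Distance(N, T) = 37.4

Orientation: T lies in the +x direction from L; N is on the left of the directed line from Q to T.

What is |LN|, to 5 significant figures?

49.098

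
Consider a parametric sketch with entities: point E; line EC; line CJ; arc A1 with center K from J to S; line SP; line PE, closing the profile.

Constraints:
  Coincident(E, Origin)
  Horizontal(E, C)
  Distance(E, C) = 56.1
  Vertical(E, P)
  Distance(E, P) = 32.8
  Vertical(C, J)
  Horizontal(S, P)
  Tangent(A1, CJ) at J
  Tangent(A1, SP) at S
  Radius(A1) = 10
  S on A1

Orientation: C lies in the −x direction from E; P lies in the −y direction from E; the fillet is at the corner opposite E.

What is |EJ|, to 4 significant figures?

60.56

The virtual corner opposite E is at (-56.10, -32.80). The tangent condition forces KJ to be normal to CJ and A1 meets SP tangentially, so KS is at right angles to SP, with radius 10.0, so the center K sits 10.0 in from both sides at K = (-46.10, -22.80). That places the tangent points at J = (-56.10, -22.80) on CJ and S = (-46.10, -32.80) on SP. Then |EJ| = |J − E| = 60.56.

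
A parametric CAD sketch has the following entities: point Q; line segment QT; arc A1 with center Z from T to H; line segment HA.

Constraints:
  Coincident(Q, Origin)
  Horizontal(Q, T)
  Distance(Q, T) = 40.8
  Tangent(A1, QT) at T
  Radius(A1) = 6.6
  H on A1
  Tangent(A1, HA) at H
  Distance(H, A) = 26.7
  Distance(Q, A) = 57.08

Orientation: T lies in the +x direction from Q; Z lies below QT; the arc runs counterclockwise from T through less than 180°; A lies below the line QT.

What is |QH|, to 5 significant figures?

36.071

Q is at the origin; QT is horizontal with |QT| = 40.8 and T on the +x side, so T = (40.800, 0.0000). The tangent condition forces ZT to be normal to QT, so Z = T + (0, -6.6) = (40.800, -6.6000). Since ZH ⟂ HA (tangency), |ZA| = √(6.6² + 26.7²) = 27.504 regardless of where H sits on A1. So A lies on both circle(Q, 57.08) and circle(Z, 27.504); the below-QT intersection is A = (46.160, -33.576). H is the foot of the tangent from A: H = (34.824, -9.4021).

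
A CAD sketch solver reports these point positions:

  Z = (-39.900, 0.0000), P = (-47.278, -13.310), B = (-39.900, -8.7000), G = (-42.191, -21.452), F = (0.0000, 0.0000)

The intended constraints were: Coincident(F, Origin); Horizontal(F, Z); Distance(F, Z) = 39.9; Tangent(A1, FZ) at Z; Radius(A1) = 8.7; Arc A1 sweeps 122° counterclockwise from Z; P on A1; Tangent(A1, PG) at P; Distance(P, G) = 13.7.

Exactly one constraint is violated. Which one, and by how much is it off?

Distance(P, G) = 13.7 — off by 4.10.

F = (0.00, 0.00) ✓; F.y = 0.00, Z.y = 0.00 ✓; |FZ| = 39.90 ✓; ∠(BZ, ZF) = 90.00° ✓; |BZ| = 8.700 ✓; bearing(B→P) − bearing(B→Z) = 122.0° ✓; |BP| = 8.700 ✓; ∠(BP, PG) = 90.00° ✓; |PG| = 9.601 ✗.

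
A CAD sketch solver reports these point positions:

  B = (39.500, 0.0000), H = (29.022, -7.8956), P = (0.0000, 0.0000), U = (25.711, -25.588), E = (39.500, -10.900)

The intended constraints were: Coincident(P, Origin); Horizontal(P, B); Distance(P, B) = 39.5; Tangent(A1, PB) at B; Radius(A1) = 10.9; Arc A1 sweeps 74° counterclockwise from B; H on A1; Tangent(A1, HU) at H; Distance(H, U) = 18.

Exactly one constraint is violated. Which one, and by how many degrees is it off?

Tangent(A1, HU) at H — off by 5.40°.

P = (0.00, 0.00) ✓; P.y = 0.00, B.y = 0.00 ✓; |PB| = 39.50 ✓; ∠(EB, BP) = 90.00° ✓; |EB| = 10.90 ✓; bearing(E→H) − bearing(E→B) = 74.00° ✓; |EH| = 10.90 ✓; ∠(EH, HU) = 84.60° ✗; |HU| = 18.00 ✓.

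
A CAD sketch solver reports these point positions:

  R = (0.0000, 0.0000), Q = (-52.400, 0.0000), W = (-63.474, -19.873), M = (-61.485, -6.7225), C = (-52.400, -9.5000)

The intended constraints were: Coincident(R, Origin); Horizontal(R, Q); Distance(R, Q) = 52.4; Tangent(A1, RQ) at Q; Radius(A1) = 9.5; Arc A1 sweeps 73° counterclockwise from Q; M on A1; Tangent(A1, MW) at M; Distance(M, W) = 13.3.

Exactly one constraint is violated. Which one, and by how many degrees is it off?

Tangent(A1, MW) at M — off by 8.40°.

R = (0.00, 0.00) ✓; R.y = 0.00, Q.y = 0.00 ✓; |RQ| = 52.40 ✓; ∠(CQ, QR) = 90.00° ✓; |CQ| = 9.500 ✓; bearing(C→M) − bearing(C→Q) = 73.00° ✓; |CM| = 9.500 ✓; ∠(CM, MW) = 81.60° ✗; |MW| = 13.30 ✓.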